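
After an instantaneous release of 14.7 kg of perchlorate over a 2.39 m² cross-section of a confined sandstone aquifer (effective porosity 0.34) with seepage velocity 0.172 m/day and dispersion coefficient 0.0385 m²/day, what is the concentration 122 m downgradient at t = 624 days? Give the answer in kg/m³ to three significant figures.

For an instantaneous plane source, C(x,t) = M/(n_e·A·√(4πDt)) · exp(−(x−vt)²/(4Dt)), with n_e·A the pore (flow) area.
Plume center vt = 0.172 × 624 = 107.328 m, so the well at 122 m is 14.672 m downgradient of the peak.
√(4πDt) = 17.38 m, giving peak height M/(n_e·A·√(4πDt)) = 14.7/(0.34 × 2.39 × 17.38) = 1.041 kg/m³.
(x−vt)²/(4Dt) = (14.672)²/(4 × 0.0385 × 624) = 2.240; exp(−2.240) = 0.1065.
C = 1.041 × 0.1065 = 0.111 kg/m³.

0.111 kg/m³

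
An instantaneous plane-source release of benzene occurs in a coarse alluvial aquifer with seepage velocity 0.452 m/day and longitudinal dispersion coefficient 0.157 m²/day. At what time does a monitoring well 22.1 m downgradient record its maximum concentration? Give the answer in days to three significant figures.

48.1 days

For the 1D instantaneous-source solution, setting ∂C/∂t = 0 at fixed x gives v²t² + 2Dt − x² = 0, so t = (√(D² + v²x²) − D)/v².
√(D² + v²x²) = √(0.157² + 0.452² × 22.1²) = 9.990; v² = 0.204304.
t = (9.990 − 0.157)/0.204304 = 48.1 days (vs. the pure-advection estimate x/v = 48.9 d).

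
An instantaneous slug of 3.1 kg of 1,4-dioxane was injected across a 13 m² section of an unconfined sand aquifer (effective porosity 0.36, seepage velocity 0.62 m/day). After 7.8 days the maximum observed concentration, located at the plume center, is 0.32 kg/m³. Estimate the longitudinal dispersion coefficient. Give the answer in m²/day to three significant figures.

At the plume center C_max = M/(n_e·A·√(4πDt)), so D = M²/(4πt·(n_e·A·C_max)²).
n_e·A·C_max = 0.36 × 13 × 0.32 = 1.498 kg/m.
D = 3.1²/(4π × 7.8 × 1.498²) = 0.0437 m²/day.

0.0437 m²/day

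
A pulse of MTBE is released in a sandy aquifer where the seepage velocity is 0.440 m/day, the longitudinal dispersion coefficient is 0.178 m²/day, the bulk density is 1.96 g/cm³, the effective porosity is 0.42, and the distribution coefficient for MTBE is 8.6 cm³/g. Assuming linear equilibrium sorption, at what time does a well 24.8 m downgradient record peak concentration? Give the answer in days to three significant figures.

Retardation factor R = 1 + ρ_b·K_d/n = 1 + 1.96 × 8.6/0.42 = 41.13.
Sorption retards both mechanisms: v_R = v/R = 0.01070 m/day, D_R = D/R = 0.004328 m²/day.
Peak time from v_R²t² + 2D_R t − x² = 0: t = (√(D_R² + v_R²x²) − D_R)/v_R².
√(D_R² + v_R²x²) = √(0.004328² + 0.01070² × 24.8²) = 0.2654; v_R² = 0.0001145.
t = (0.2654 − 0.004328)/0.0001145 = 2280 days.

2280 days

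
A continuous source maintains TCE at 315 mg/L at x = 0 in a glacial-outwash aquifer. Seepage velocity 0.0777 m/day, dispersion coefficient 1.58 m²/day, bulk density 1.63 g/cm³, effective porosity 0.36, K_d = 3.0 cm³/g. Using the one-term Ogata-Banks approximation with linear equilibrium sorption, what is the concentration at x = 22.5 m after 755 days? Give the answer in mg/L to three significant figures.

Retardation factor R = 1 + ρ_b·K_d/n = 1 + 1.63 × 3.0/0.36 = 14.58.
Sorption retards both mechanisms: v_R = v/R = 0.005329 m/day, D_R = D/R = 0.1084 m²/day.
v_R·t = 0.005329 × 755 = 4.023395 m; 2√(D_R t) = 18.09 m; argument = (22.5 − 4.023395)/18.09 = 1.021.
C = C₀ × ½·erfc(1.021) = 315 × 0.07438 = 23.4 mg/L.

23.4 mg/L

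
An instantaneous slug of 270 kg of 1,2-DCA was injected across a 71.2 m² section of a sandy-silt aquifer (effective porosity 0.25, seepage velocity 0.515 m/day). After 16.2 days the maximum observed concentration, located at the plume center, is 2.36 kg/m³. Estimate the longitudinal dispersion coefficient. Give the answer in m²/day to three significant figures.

At the plume center C_max = M/(n_e·A·√(4πDt)), so D = M²/(4πt·(n_e·A·C_max)²).
n_e·A·C_max = 0.25 × 71.2 × 2.36 = 42.01 kg/m.
D = 270²/(4π × 16.2 × 42.01²) = 0.203 m²/day.

0.203 m²/day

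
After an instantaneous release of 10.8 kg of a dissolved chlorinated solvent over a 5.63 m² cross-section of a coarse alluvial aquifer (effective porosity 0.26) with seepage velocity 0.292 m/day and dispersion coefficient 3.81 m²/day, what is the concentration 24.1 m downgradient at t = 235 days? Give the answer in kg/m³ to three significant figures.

For an instantaneous plane source, C(x,t) = M/(n_e·A·√(4πDt)) · exp(−(x−vt)²/(4Dt)), with n_e·A the pore (flow) area.
Plume center vt = 0.292 × 235 = 68.62 m, so the well at 24.1 m is 44.52 m upgradient of the peak.
√(4πDt) = 106.1 m, giving peak height M/(n_e·A·√(4πDt)) = 10.8/(0.26 × 5.63 × 106.1) = 0.06954 kg/m³.
(x−vt)²/(4Dt) = (-44.52)²/(4 × 3.81 × 235) = 0.5534; exp(−0.5534) = 0.5750.
C = 0.06954 × 0.5750 = 0.0400 kg/m³.

0.0400 kg/m³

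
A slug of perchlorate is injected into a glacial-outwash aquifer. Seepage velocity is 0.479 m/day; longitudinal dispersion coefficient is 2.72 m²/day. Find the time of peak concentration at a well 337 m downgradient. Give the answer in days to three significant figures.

692 days

For the 1D instantaneous-source solution, setting ∂C/∂t = 0 at fixed x gives v²t² + 2Dt − x² = 0, so t = (√(D² + v²x²) − D)/v².
√(D² + v²x²) = √(2.72² + 0.479² × 337²) = 161.4; v² = 0.229441.
t = (161.4 − 2.72)/0.229441 = 692 days (vs. the pure-advection estimate x/v = 704 d).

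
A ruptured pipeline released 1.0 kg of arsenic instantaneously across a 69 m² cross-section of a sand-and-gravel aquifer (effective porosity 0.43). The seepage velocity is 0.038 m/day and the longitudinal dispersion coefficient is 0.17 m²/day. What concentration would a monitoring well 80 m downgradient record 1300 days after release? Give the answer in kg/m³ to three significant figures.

For an instantaneous plane source, C(x,t) = M/(n_e·A·√(4πDt)) · exp(−(x−vt)²/(4Dt)), with n_e·A the pore (flow) area.
Plume center vt = 0.038 × 1300 = 49.4 m, so the well at 80 m is 30.6 m downgradient of the peak.
√(4πDt) = 52.70 m, giving peak height M/(n_e·A·√(4πDt)) = 1.0/(0.43 × 69 × 52.70) = 0.0006395 kg/m³.
(x−vt)²/(4Dt) = (30.6)²/(4 × 0.17 × 1300) = 1.059; exp(−1.059) = 0.3468.
C = 0.0006395 × 0.3468 = 0.000222 kg/m³.

0.000222 kg/m³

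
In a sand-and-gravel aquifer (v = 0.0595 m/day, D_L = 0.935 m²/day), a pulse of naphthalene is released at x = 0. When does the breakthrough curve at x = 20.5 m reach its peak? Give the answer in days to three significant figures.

For the 1D instantaneous-source solution, setting ∂C/∂t = 0 at fixed x gives v²t² + 2Dt − x² = 0, so t = (√(D² + v²x²) − D)/v².
√(D² + v²x²) = √(0.935² + 0.0595² × 20.5²) = 1.537; v² = 0.00354025.
t = (1.537 − 0.935)/0.00354025 = 170 days (vs. the pure-advection estimate x/v = 345 d).

170 days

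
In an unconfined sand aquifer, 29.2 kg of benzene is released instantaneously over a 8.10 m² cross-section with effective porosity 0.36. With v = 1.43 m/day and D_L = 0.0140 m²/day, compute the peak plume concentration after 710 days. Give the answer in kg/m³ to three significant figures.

0.896 kg/m³

The peak of an instantaneous 1D plume sits at x = vt; there the Gaussian factor is 1 and C_max = M/(n_e·A·√(4πDt)), where n_e·A is the pore area the mass is dissolved in.
√(4πDt) = √(4π × 0.0140 × 710) = 11.18 m, so C_max = 29.2/(0.36 × 8.10 × 11.18) = 0.896 kg/m³.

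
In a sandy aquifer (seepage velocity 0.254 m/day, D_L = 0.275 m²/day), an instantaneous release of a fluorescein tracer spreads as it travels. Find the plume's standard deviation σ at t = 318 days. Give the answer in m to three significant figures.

13.2 m

Dispersive spreading gives a Gaussian with σ² = 2Dt; advection only shifts the center.
σ = √(2 × 0.275 × 318) = 13.2 m.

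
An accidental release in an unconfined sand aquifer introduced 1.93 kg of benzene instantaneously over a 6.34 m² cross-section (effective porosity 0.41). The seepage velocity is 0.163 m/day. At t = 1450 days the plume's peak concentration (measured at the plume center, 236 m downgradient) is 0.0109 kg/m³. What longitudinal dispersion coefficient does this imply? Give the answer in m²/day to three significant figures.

0.255 m²/day

At the plume center C_max = M/(n_e·A·√(4πDt)), so D = M²/(4πt·(n_e·A·C_max)²).
n_e·A·C_max = 0.41 × 6.34 × 0.0109 = 0.02833 kg/m.
D = 1.93²/(4π × 1450 × 0.02833²) = 0.255 m²/day.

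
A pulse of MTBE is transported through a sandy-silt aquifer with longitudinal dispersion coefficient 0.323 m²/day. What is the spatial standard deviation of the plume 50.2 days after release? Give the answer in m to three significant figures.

Dispersive spreading gives a Gaussian with σ² = 2Dt; advection only shifts the center.
σ = √(2 × 0.323 × 50.2) = 5.69 m.

5.69 m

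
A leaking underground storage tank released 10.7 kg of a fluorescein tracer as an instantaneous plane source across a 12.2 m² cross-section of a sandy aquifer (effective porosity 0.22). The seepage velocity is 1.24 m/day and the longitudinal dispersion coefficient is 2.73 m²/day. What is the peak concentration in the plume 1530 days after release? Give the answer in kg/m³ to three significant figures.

The peak of an instantaneous 1D plume sits at x = vt; there the Gaussian factor is 1 and C_max = M/(n_e·A·√(4πDt)), where n_e·A is the pore area the mass is dissolved in.
√(4πDt) = √(4π × 2.73 × 1530) = 229.1 m, so C_max = 10.7/(0.22 × 12.2 × 229.1) = 0.0174 kg/m³.

0.0174 kg/m³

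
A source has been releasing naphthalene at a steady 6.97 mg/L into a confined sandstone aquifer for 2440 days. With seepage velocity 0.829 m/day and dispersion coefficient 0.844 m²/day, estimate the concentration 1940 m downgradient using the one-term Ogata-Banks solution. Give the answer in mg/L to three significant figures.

For a continuous step input, C/C₀ ≈ ½·erfc((x−vt)/(2√(Dt))).
vt = 0.829 × 2440 = 2022.76 m and 2√(Dt) = 2√(0.844 × 2440) = 90.76 m.
Argument (x−vt)/(2√(Dt)) = (1940 − 2022.76)/90.76 = -0.9119; ½·erfc(-0.9119) = 0.9014.
C = 6.97 × 0.9014 = 6.28 mg/L.

6.28 mg/L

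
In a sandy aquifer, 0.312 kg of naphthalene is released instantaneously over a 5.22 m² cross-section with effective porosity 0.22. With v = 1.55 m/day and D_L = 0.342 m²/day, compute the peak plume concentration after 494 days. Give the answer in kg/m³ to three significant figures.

0.00590 kg/m³

The peak of an instantaneous 1D plume sits at x = vt; there the Gaussian factor is 1 and C_max = M/(n_e·A·√(4πDt)), where n_e·A is the pore area the mass is dissolved in.
√(4πDt) = √(4π × 0.342 × 494) = 46.08 m, so C_max = 0.312/(0.22 × 5.22 × 46.08) = 0.00590 kg/m³.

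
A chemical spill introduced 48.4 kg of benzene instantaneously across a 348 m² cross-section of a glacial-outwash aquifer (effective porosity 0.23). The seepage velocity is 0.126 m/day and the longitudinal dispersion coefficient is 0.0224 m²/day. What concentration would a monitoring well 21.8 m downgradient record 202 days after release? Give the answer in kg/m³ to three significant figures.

For an instantaneous plane source, C(x,t) = M/(n_e·A·√(4πDt)) · exp(−(x−vt)²/(4Dt)), with n_e·A the pore (flow) area.
Plume center vt = 0.126 × 202 = 25.452 m, so the well at 21.8 m is 3.652 m upgradient of the peak.
√(4πDt) = 7.541 m, giving peak height M/(n_e·A·√(4πDt)) = 48.4/(0.23 × 348 × 7.541) = 0.08019 kg/m³.
(x−vt)²/(4Dt) = (-3.652)²/(4 × 0.0224 × 202) = 0.7369; exp(−0.7369) = 0.4786.
C = 0.08019 × 0.4786 = 0.0384 kg/m³.

0.0384 kg/m³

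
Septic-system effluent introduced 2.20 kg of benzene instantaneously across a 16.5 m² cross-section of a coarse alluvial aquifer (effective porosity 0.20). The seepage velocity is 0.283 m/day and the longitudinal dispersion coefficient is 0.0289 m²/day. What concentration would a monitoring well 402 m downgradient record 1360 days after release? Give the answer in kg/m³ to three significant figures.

For an instantaneous plane source, C(x,t) = M/(n_e·A·√(4πDt)) · exp(−(x−vt)²/(4Dt)), with n_e·A the pore (flow) area.
Plume center vt = 0.283 × 1360 = 384.88 m, so the well at 402 m is 17.12 m downgradient of the peak.
√(4πDt) = 22.22 m, giving peak height M/(n_e·A·√(4πDt)) = 2.20/(0.20 × 16.5 × 22.22) = 0.03000 kg/m³.
(x−vt)²/(4Dt) = (17.12)²/(4 × 0.0289 × 1360) = 1.864; exp(−1.864) = 0.1551.
C = 0.03000 × 0.1551 = 0.00465 kg/m³.

0.00465 kg/m³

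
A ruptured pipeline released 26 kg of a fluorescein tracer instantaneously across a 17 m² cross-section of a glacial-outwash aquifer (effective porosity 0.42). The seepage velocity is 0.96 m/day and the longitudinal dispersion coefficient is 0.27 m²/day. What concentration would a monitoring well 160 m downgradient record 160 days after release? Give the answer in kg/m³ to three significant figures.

0.123 kg/m³

For an instantaneous plane source, C(x,t) = M/(n_e·A·√(4πDt)) · exp(−(x−vt)²/(4Dt)), with n_e·A the pore (flow) area.
Plume center vt = 0.96 × 160 = 153.6 m, so the well at 160 m is 6.4 m downgradient of the peak.
√(4πDt) = 23.30 m, giving peak height M/(n_e·A·√(4πDt)) = 26/(0.42 × 17 × 23.30) = 0.1563 kg/m³.
(x−vt)²/(4Dt) = (6.4)²/(4 × 0.27 × 160) = 0.2370; exp(−0.2370) = 0.7890.
C = 0.1563 × 0.7890 = 0.123 kg/m³.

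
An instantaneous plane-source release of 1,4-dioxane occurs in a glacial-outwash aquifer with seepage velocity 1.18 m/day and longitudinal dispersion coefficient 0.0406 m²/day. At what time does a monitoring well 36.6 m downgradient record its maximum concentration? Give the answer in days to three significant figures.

For the 1D instantaneous-source solution, setting ∂C/∂t = 0 at fixed x gives v²t² + 2Dt − x² = 0, so t = (√(D² + v²x²) − D)/v².
√(D² + v²x²) = √(0.0406² + 1.18² × 36.6²) = 43.19; v² = 1.3924.
t = (43.19 − 0.0406)/1.3924 = 31.0 days (vs. the pure-advection estimate x/v = 31.0 d).

31.0 days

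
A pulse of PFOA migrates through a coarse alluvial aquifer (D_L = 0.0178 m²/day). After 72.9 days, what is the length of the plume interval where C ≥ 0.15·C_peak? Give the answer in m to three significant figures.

The plume is Gaussian with σ = √(2Dt) = √(2 × 0.0178 × 72.9) = 1.611 m.
C/C_peak = exp(−Δx²/(2σ²)) = 0.15 ⇒ Δx = σ·√(−2 ln 0.15) = 1.611 × 1.948 = 3.138 m.
Width = 2Δx = 6.28 m.

6.28 m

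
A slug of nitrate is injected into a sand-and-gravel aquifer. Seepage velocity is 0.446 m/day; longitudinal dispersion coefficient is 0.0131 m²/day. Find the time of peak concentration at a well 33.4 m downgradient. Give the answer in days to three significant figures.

For the 1D instantaneous-source solution, setting ∂C/∂t = 0 at fixed x gives v²t² + 2Dt − x² = 0, so t = (√(D² + v²x²) − D)/v².
√(D² + v²x²) = √(0.0131² + 0.446² × 33.4²) = 14.90; v² = 0.198916.
t = (14.90 − 0.0131)/0.198916 = 74.8 days (vs. the pure-advection estimate x/v = 74.9 d).

74.8 days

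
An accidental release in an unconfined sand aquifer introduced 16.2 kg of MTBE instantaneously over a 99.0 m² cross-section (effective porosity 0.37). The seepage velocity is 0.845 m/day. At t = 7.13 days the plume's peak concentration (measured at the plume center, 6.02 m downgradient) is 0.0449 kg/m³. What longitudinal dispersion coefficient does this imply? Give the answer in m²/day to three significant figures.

At the plume center C_max = M/(n_e·A·√(4πDt)), so D = M²/(4πt·(n_e·A·C_max)²).
n_e·A·C_max = 0.37 × 99.0 × 0.0449 = 1.645 kg/m.
D = 16.2²/(4π × 7.13 × 1.645²) = 1.08 m²/day.

1.08 m²/day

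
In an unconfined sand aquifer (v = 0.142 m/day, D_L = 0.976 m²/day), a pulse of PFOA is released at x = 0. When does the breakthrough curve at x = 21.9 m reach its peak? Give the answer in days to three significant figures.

For the 1D instantaneous-source solution, setting ∂C/∂t = 0 at fixed x gives v²t² + 2Dt − x² = 0, so t = (√(D² + v²x²) − D)/v².
√(D² + v²x²) = √(0.976² + 0.142² × 21.9²) = 3.259; v² = 0.020164.
t = (3.259 − 0.976)/0.020164 = 113 days (vs. the pure-advection estimate x/v = 154 d).

113 days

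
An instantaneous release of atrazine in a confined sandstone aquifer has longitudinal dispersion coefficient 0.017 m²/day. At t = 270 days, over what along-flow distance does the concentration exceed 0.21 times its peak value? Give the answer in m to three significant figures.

The plume is Gaussian with σ = √(2Dt) = √(2 × 0.017 × 270) = 3.030 m.
C/C_peak = exp(−Δx²/(2σ²)) = 0.21 ⇒ Δx = σ·√(−2 ln 0.21) = 3.030 × 1.767 = 5.354 m.
Width = 2Δx = 10.7 m.

10.7 m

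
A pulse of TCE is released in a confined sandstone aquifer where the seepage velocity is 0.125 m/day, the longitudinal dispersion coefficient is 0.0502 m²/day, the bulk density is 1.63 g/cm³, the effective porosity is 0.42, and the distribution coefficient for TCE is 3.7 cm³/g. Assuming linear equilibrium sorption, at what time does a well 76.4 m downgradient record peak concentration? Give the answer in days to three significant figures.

Retardation factor R = 1 + ρ_b·K_d/n = 1 + 1.63 × 3.7/0.42 = 15.36.
Sorption retards both mechanisms: v_R = v/R = 0.008138 m/day, D_R = D/R = 0.003268 m²/day.
Peak time from v_R²t² + 2D_R t − x² = 0: t = (√(D_R² + v_R²x²) − D_R)/v_R².
√(D_R² + v_R²x²) = √(0.003268² + 0.008138² × 76.4²) = 0.6218; v_R² = 6.623e-05.
t = (0.6218 − 0.003268)/6.623e-05 = 9340 days.

9340 days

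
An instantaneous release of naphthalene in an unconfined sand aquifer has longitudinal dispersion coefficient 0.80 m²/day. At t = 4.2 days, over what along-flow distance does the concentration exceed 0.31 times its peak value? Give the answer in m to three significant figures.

The plume is Gaussian with σ = √(2Dt) = √(2 × 0.80 × 4.2) = 2.592 m.
C/C_peak = exp(−Δx²/(2σ²)) = 0.31 ⇒ Δx = σ·√(−2 ln 0.31) = 2.592 × 1.530 = 3.966 m.
Width = 2Δx = 7.93 m.

7.93 m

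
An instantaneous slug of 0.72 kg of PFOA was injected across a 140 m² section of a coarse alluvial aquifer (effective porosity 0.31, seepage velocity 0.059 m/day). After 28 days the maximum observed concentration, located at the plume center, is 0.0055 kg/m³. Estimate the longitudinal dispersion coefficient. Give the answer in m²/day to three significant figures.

0.0259 m²/day

At the plume center C_max = M/(n_e·A·√(4πDt)), so D = M²/(4πt·(n_e·A·C_max)²).
n_e·A·C_max = 0.31 × 140 × 0.0055 = 0.2387 kg/m.
D = 0.72²/(4π × 28 × 0.2387²) = 0.0259 m²/day.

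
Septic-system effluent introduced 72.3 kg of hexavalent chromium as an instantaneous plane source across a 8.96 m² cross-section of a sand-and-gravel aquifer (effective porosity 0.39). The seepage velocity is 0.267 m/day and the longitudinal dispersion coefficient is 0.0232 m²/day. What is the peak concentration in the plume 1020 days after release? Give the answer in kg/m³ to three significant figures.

1.20 kg/m³

The peak of an instantaneous 1D plume sits at x = vt; there the Gaussian factor is 1 and C_max = M/(n_e·A·√(4πDt)), where n_e·A is the pore area the mass is dissolved in.
√(4πDt) = √(4π × 0.0232 × 1020) = 17.24 m, so C_max = 72.3/(0.39 × 8.96 × 17.24) = 1.20 kg/m³.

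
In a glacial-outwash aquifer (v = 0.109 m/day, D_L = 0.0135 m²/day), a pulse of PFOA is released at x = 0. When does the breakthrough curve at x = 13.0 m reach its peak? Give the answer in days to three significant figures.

118 days

For the 1D instantaneous-source solution, setting ∂C/∂t = 0 at fixed x gives v²t² + 2Dt − x² = 0, so t = (√(D² + v²x²) − D)/v².
√(D² + v²x²) = √(0.0135² + 0.109² × 13.0²) = 1.417; v² = 0.011881.
t = (1.417 − 0.0135)/0.011881 = 118 days (vs. the pure-advection estimate x/v = 119 d).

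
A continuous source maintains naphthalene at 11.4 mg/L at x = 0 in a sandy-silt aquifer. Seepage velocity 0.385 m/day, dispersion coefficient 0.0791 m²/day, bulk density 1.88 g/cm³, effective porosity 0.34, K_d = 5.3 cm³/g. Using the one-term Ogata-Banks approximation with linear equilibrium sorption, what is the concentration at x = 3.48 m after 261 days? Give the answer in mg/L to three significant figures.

5.06 mg/L

Retardation factor R = 1 + ρ_b·K_d/n = 1 + 1.88 × 5.3/0.34 = 30.31.
Sorption retards both mechanisms: v_R = v/R = 0.01270 m/day, D_R = D/R = 0.002610 m²/day.
v_R·t = 0.01270 × 261 = 3.3147 m; 2√(D_R t) = 1.651 m; argument = (3.48 − 3.3147)/1.651 = 0.1001.
C = C₀ × ½·erfc(0.1001) = 11.4 × 0.4437 = 5.06 mg/L.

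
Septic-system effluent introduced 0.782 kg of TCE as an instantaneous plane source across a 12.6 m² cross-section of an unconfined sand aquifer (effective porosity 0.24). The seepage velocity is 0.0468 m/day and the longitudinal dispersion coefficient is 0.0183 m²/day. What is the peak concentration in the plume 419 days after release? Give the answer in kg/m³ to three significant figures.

0.0263 kg/m³

The peak of an instantaneous 1D plume sits at x = vt; there the Gaussian factor is 1 and C_max = M/(n_e·A·√(4πDt)), where n_e·A is the pore area the mass is dissolved in.
√(4πDt) = √(4π × 0.0183 × 419) = 9.816 m, so C_max = 0.782/(0.24 × 12.6 × 9.816) = 0.0263 kg/m³.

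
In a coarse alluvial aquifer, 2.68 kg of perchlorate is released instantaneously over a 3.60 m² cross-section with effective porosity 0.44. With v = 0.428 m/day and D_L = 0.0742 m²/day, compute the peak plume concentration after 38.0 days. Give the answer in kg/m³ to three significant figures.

The peak of an instantaneous 1D plume sits at x = vt; there the Gaussian factor is 1 and C_max = M/(n_e·A·√(4πDt)), where n_e·A is the pore area the mass is dissolved in.
√(4πDt) = √(4π × 0.0742 × 38.0) = 5.952 m, so C_max = 2.68/(0.44 × 3.60 × 5.952) = 0.284 kg/m³.

0.284 kg/m³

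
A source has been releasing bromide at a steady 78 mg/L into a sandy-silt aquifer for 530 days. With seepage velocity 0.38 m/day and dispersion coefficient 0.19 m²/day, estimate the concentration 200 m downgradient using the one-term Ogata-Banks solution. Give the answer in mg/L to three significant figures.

For a continuous step input, C/C₀ ≈ ½·erfc((x−vt)/(2√(Dt))).
vt = 0.38 × 530 = 201.4 m and 2√(Dt) = 2√(0.19 × 530) = 20.07 m.
Argument (x−vt)/(2√(Dt)) = (200 − 201.4)/20.07 = -0.06976; ½·erfc(-0.06976) = 0.5393.
C = 78 × 0.5393 = 42.1 mg/L.

42.1 mg/L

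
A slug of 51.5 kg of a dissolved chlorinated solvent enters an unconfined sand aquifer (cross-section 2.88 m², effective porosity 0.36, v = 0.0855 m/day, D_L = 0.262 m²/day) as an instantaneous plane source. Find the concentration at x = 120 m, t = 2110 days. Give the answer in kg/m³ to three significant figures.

For an instantaneous plane source, C(x,t) = M/(n_e·A·√(4πDt)) · exp(−(x−vt)²/(4Dt)), with n_e·A the pore (flow) area.
Plume center vt = 0.0855 × 2110 = 180.405 m, so the well at 120 m is 60.405 m upgradient of the peak.
√(4πDt) = 83.35 m, giving peak height M/(n_e·A·√(4πDt)) = 51.5/(0.36 × 2.88 × 83.35) = 0.5959 kg/m³.
(x−vt)²/(4Dt) = (-60.405)²/(4 × 0.262 × 2110) = 1.650; exp(−1.650) = 0.1920.
C = 0.5959 × 0.1920 = 0.114 kg/m³.

0.114 kg/m³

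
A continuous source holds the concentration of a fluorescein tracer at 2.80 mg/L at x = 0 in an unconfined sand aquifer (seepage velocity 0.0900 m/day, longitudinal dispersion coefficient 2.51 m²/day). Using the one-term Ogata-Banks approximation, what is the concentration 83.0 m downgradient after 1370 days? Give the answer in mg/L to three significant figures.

For a continuous step input, C/C₀ ≈ ½·erfc((x−vt)/(2√(Dt))).
vt = 0.0900 × 1370 = 123.3 m and 2√(Dt) = 2√(2.51 × 1370) = 117.3 m.
Argument (x−vt)/(2√(Dt)) = (83.0 − 123.3)/117.3 = -0.3436; ½·erfc(-0.3436) = 0.6865.
C = 2.80 × 0.6865 = 1.92 mg/L.

1.92 mg/L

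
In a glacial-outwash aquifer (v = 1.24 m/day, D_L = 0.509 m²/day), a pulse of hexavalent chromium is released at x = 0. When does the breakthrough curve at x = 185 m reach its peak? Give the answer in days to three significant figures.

149 days

For the 1D instantaneous-source solution, setting ∂C/∂t = 0 at fixed x gives v²t² + 2Dt − x² = 0, so t = (√(D² + v²x²) − D)/v².
√(D² + v²x²) = √(0.509² + 1.24² × 185²) = 229.4; v² = 1.5376.
t = (229.4 − 0.509)/1.5376 = 149 days (vs. the pure-advection estimate x/v = 149 d).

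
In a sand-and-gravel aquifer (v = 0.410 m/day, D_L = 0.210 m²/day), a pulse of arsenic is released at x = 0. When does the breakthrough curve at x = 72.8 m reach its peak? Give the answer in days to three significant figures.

176 days

For the 1D instantaneous-source solution, setting ∂C/∂t = 0 at fixed x gives v²t² + 2Dt − x² = 0, so t = (√(D² + v²x²) − D)/v².
√(D² + v²x²) = √(0.210² + 0.410² × 72.8²) = 29.85; v² = 0.1681.
t = (29.85 − 0.210)/0.1681 = 176 days (vs. the pure-advection estimate x/v = 178 d).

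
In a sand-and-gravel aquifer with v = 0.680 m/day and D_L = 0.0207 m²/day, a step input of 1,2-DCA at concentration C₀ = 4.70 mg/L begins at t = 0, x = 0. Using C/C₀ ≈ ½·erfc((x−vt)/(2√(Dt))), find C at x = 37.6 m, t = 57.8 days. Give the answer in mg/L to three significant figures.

For a continuous step input, C/C₀ ≈ ½·erfc((x−vt)/(2√(Dt))).
vt = 0.680 × 57.8 = 39.304 m and 2√(Dt) = 2√(0.0207 × 57.8) = 2.188 m.
Argument (x−vt)/(2√(Dt)) = (37.6 − 39.304)/2.188 = -0.7788; ½·erfc(-0.7788) = 0.8646.
C = 4.70 × 0.8646 = 4.06 mg/L.

4.06 mg/L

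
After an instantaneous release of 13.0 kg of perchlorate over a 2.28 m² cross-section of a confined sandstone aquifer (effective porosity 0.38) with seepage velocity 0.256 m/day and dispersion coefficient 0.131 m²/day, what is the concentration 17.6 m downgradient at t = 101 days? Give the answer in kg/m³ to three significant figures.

For an instantaneous plane source, C(x,t) = M/(n_e·A·√(4πDt)) · exp(−(x−vt)²/(4Dt)), with n_e·A the pore (flow) area.
Plume center vt = 0.256 × 101 = 25.856 m, so the well at 17.6 m is 8.256 m upgradient of the peak.
√(4πDt) = 12.89 m, giving peak height M/(n_e·A·√(4πDt)) = 13.0/(0.38 × 2.28 × 12.89) = 1.164 kg/m³.
(x−vt)²/(4Dt) = (-8.256)²/(4 × 0.131 × 101) = 1.288; exp(−1.288) = 0.2758.
C = 1.164 × 0.2758 = 0.321 kg/m³.

0.321 kg/m³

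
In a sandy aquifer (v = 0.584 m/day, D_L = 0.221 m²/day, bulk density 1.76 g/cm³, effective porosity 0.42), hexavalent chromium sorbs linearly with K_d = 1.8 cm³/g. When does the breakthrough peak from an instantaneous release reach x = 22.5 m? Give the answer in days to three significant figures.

Retardation factor R = 1 + ρ_b·K_d/n = 1 + 1.76 × 1.8/0.42 = 8.543.
Sorption retards both mechanisms: v_R = v/R = 0.06836 m/day, D_R = D/R = 0.02587 m²/day.
Peak time from v_R²t² + 2D_R t − x² = 0: t = (√(D_R² + v_R²x²) − D_R)/v_R².
√(D_R² + v_R²x²) = √(0.02587² + 0.06836² × 22.5²) = 1.538; v_R² = 0.004673.
t = (1.538 − 0.02587)/0.004673 = 324 days.

324 days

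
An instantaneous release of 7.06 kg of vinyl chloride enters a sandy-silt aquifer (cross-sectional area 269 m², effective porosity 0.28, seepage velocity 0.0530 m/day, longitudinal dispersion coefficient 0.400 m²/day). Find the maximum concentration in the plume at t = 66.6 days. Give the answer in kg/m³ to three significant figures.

0.00512 kg/m³

The peak of an instantaneous 1D plume sits at x = vt; there the Gaussian factor is 1 and C_max = M/(n_e·A·√(4πDt)), where n_e·A is the pore area the mass is dissolved in.
√(4πDt) = √(4π × 0.400 × 66.6) = 18.30 m, so C_max = 7.06/(0.28 × 269 × 18.30) = 0.00512 kg/m³.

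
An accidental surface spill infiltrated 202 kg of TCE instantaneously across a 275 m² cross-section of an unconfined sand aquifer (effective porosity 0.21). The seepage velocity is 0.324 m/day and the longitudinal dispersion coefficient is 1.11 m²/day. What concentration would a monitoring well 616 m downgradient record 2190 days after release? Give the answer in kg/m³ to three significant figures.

For an instantaneous plane source, C(x,t) = M/(n_e·A·√(4πDt)) · exp(−(x−vt)²/(4Dt)), with n_e·A the pore (flow) area.
Plume center vt = 0.324 × 2190 = 709.56 m, so the well at 616 m is 93.56 m upgradient of the peak.
√(4πDt) = 174.8 m, giving peak height M/(n_e·A·√(4πDt)) = 202/(0.21 × 275 × 174.8) = 0.02001 kg/m³.
(x−vt)²/(4Dt) = (-93.56)²/(4 × 1.11 × 2190) = 0.9002; exp(−0.9002) = 0.4065.
C = 0.02001 × 0.4065 = 0.00813 kg/m³.

0.00813 kg/m³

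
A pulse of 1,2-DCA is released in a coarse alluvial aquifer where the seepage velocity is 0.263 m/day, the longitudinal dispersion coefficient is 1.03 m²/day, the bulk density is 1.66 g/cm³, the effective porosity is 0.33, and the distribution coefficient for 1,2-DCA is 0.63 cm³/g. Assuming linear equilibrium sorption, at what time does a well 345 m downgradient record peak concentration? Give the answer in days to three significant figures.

5410 days

Retardation factor R = 1 + ρ_b·K_d/n = 1 + 1.66 × 0.63/0.33 = 4.169.
Sorption retards both mechanisms: v_R = v/R = 0.06308 m/day, D_R = D/R = 0.2471 m²/day.
Peak time from v_R²t² + 2D_R t − x² = 0: t = (√(D_R² + v_R²x²) − D_R)/v_R².
√(D_R² + v_R²x²) = √(0.2471² + 0.06308² × 345²) = 21.76; v_R² = 0.003979.
t = (21.76 − 0.2471)/0.003979 = 5410 days.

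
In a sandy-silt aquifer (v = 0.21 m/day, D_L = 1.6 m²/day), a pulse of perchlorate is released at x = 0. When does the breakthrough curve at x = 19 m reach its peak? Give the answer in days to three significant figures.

For the 1D instantaneous-source solution, setting ∂C/∂t = 0 at fixed x gives v²t² + 2Dt − x² = 0, so t = (√(D² + v²x²) − D)/v².
√(D² + v²x²) = √(1.6² + 0.21² × 19²) = 4.299; v² = 0.0441.
t = (4.299 − 1.6)/0.0441 = 61.2 days (vs. the pure-advection estimate x/v = 90.5 d).

61.2 days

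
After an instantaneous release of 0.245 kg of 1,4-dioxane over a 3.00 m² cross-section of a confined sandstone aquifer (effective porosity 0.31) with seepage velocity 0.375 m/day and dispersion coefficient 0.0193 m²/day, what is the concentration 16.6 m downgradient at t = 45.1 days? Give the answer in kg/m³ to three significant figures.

For an instantaneous plane source, C(x,t) = M/(n_e·A·√(4πDt)) · exp(−(x−vt)²/(4Dt)), with n_e·A the pore (flow) area.
Plume center vt = 0.375 × 45.1 = 16.9125 m, so the well at 16.6 m is 0.3125 m upgradient of the peak.
√(4πDt) = 3.307 m, giving peak height M/(n_e·A·√(4πDt)) = 0.245/(0.31 × 3.00 × 3.307) = 0.07966 kg/m³.
(x−vt)²/(4Dt) = (-0.3125)²/(4 × 0.0193 × 45.1) = 0.02805; exp(−0.02805) = 0.9723.
C = 0.07966 × 0.9723 = 0.0775 kg/m³.

0.0775 kg/m³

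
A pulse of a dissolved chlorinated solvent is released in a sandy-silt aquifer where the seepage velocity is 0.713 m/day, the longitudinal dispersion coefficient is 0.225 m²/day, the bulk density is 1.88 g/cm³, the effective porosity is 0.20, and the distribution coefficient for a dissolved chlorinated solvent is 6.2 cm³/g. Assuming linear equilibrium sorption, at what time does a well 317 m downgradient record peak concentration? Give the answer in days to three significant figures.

Retardation factor R = 1 + ρ_b·K_d/n = 1 + 1.88 × 6.2/0.20 = 59.28.
Sorption retards both mechanisms: v_R = v/R = 0.01203 m/day, D_R = D/R = 0.003796 m²/day.
Peak time from v_R²t² + 2D_R t − x² = 0: t = (√(D_R² + v_R²x²) − D_R)/v_R².
√(D_R² + v_R²x²) = √(0.003796² + 0.01203² × 317²) = 3.814; v_R² = 0.0001447.
t = (3.814 − 0.003796)/0.0001447 = 26300 days.

26300 days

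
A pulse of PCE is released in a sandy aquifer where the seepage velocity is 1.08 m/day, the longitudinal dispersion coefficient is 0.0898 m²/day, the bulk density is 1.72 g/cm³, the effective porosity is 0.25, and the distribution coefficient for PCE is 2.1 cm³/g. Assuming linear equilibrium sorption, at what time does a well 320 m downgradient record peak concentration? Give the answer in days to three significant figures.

4580 days

Retardation factor R = 1 + ρ_b·K_d/n = 1 + 1.72 × 2.1/0.25 = 15.45.
Sorption retards both mechanisms: v_R = v/R = 0.06990 m/day, D_R = D/R = 0.005812 m²/day.
Peak time from v_R²t² + 2D_R t − x² = 0: t = (√(D_R² + v_R²x²) − D_R)/v_R².
√(D_R² + v_R²x²) = √(0.005812² + 0.06990² × 320²) = 22.37; v_R² = 0.004886.
t = (22.37 − 0.005812)/0.004886 = 4580 days.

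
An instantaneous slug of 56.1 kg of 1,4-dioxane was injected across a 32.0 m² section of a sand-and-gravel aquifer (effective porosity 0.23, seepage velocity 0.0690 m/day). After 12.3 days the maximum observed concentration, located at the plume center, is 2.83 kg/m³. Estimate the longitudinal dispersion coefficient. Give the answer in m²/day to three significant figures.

At the plume center C_max = M/(n_e·A·√(4πDt)), so D = M²/(4πt·(n_e·A·C_max)²).
n_e·A·C_max = 0.23 × 32.0 × 2.83 = 20.83 kg/m.
D = 56.1²/(4π × 12.3 × 20.83²) = 0.0469 m²/day.

0.0469 m²/day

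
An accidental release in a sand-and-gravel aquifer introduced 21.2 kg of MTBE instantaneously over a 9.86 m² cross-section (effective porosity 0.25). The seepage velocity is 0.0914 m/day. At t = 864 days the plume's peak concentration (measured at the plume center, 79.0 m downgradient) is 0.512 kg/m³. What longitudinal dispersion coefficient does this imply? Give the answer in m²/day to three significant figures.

At the plume center C_max = M/(n_e·A·√(4πDt)), so D = M²/(4πt·(n_e·A·C_max)²).
n_e·A·C_max = 0.25 × 9.86 × 0.512 = 1.262 kg/m.
D = 21.2²/(4π × 864 × 1.262²) = 0.0260 m²/day.

0.0260 m²/day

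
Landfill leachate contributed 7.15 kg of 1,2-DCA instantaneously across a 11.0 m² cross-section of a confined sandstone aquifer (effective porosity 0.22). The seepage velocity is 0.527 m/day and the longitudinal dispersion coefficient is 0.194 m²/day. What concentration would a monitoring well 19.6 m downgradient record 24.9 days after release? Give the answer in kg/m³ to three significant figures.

For an instantaneous plane source, C(x,t) = M/(n_e·A·√(4πDt)) · exp(−(x−vt)²/(4Dt)), with n_e·A the pore (flow) area.
Plume center vt = 0.527 × 24.9 = 13.1223 m, so the well at 19.6 m is 6.4777 m downgradient of the peak.
√(4πDt) = 7.791 m, giving peak height M/(n_e·A·√(4πDt)) = 7.15/(0.22 × 11.0 × 7.791) = 0.3792 kg/m³.
(x−vt)²/(4Dt) = (6.4777)²/(4 × 0.194 × 24.9) = 2.172; exp(−2.172) = 0.1139.
C = 0.3792 × 0.1139 = 0.0432 kg/m³.

0.0432 kg/m³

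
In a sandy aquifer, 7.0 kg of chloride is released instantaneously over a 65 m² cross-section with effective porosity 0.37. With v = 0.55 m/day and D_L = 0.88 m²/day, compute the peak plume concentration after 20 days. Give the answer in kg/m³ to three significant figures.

0.0196 kg/m³

The peak of an instantaneous 1D plume sits at x = vt; there the Gaussian factor is 1 and C_max = M/(n_e·A·√(4πDt)), where n_e·A is the pore area the mass is dissolved in.
√(4πDt) = √(4π × 0.88 × 20) = 14.87 m, so C_max = 7.0/(0.37 × 65 × 14.87) = 0.0196 kg/m³.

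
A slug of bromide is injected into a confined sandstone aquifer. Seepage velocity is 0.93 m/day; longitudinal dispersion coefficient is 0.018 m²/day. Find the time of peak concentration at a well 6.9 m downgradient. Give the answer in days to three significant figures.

7.40 days

For the 1D instantaneous-source solution, setting ∂C/∂t = 0 at fixed x gives v²t² + 2Dt − x² = 0, so t = (√(D² + v²x²) − D)/v².
√(D² + v²x²) = √(0.018² + 0.93² × 6.9²) = 6.417; v² = 0.8649.
t = (6.417 − 0.018)/0.8649 = 7.40 days (vs. the pure-advection estimate x/v = 7.42 d).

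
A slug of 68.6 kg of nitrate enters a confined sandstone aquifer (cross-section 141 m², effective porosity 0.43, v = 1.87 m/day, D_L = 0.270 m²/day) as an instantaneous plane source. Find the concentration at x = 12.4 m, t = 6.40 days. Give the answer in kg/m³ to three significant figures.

For an instantaneous plane source, C(x,t) = M/(n_e·A·√(4πDt)) · exp(−(x−vt)²/(4Dt)), with n_e·A the pore (flow) area.
Plume center vt = 1.87 × 6.40 = 11.968 m, so the well at 12.4 m is 0.432 m downgradient of the peak.
√(4πDt) = 4.660 m, giving peak height M/(n_e·A·√(4πDt)) = 68.6/(0.43 × 141 × 4.660) = 0.2428 kg/m³.
(x−vt)²/(4Dt) = (0.432)²/(4 × 0.270 × 6.40) = 0.02700; exp(−0.02700) = 0.9734.
C = 0.2428 × 0.9734 = 0.236 kg/m³.

0.236 kg/m³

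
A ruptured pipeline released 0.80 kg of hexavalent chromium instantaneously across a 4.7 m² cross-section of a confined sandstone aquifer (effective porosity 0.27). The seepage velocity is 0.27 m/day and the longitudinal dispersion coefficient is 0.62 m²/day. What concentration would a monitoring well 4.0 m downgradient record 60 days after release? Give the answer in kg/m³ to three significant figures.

For an instantaneous plane source, C(x,t) = M/(n_e·A·√(4πDt)) · exp(−(x−vt)²/(4Dt)), with n_e·A the pore (flow) area.
Plume center vt = 0.27 × 60 = 16.2 m, so the well at 4.0 m is 12.2 m upgradient of the peak.
√(4πDt) = 21.62 m, giving peak height M/(n_e·A·√(4πDt)) = 0.80/(0.27 × 4.7 × 21.62) = 0.02916 kg/m³.
(x−vt)²/(4Dt) = (-12.2)²/(4 × 0.62 × 60) = 1.000; exp(−1.000) = 0.3679.
C = 0.02916 × 0.3679 = 0.0107 kg/m³.

0.0107 kg/m³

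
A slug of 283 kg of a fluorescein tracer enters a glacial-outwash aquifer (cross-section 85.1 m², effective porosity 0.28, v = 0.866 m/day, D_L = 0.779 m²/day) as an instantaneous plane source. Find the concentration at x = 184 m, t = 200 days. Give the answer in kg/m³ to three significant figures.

0.223 kg/m³

For an instantaneous plane source, C(x,t) = M/(n_e·A·√(4πDt)) · exp(−(x−vt)²/(4Dt)), with n_e·A the pore (flow) area.
Plume center vt = 0.866 × 200 = 173.2 m, so the well at 184 m is 10.8 m downgradient of the peak.
√(4πDt) = 44.25 m, giving peak height M/(n_e·A·√(4πDt)) = 283/(0.28 × 85.1 × 44.25) = 0.2684 kg/m³.
(x−vt)²/(4Dt) = (10.8)²/(4 × 0.779 × 200) = 0.1872; exp(−0.1872) = 0.8293.
C = 0.2684 × 0.8293 = 0.223 kg/m³.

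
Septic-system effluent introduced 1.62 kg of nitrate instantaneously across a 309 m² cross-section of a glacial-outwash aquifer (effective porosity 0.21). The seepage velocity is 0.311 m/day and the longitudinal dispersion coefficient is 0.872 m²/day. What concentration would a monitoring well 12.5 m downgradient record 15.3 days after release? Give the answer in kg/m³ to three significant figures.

For an instantaneous plane source, C(x,t) = M/(n_e·A·√(4πDt)) · exp(−(x−vt)²/(4Dt)), with n_e·A the pore (flow) area.
Plume center vt = 0.311 × 15.3 = 4.7583 m, so the well at 12.5 m is 7.7417 m downgradient of the peak.
√(4πDt) = 12.95 m, giving peak height M/(n_e·A·√(4πDt)) = 1.62/(0.21 × 309 × 12.95) = 0.001928 kg/m³.
(x−vt)²/(4Dt) = (7.7417)²/(4 × 0.872 × 15.3) = 1.123; exp(−1.123) = 0.3253.
C = 0.001928 × 0.3253 = 0.000627 kg/m³.

0.000627 kg/m³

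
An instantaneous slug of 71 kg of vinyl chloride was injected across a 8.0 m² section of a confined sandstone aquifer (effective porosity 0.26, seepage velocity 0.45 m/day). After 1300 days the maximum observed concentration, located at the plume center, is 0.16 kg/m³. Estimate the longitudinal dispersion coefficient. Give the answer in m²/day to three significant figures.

2.79 m²/day

At the plume center C_max = M/(n_e·A·√(4πDt)), so D = M²/(4πt·(n_e·A·C_max)²).
n_e·A·C_max = 0.26 × 8.0 × 0.16 = 0.3328 kg/m.
D = 71²/(4π × 1300 × 0.3328²) = 2.79 m²/day.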